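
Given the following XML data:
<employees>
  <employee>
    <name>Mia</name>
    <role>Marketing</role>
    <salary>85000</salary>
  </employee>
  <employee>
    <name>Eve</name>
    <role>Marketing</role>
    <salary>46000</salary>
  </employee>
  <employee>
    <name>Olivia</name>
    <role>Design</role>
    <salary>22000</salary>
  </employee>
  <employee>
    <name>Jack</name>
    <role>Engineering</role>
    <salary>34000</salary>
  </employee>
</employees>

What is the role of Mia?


Searching for <employee> with <name>Mia</name>
Found at position 1
<role>Marketing</role>

ANSWER: Marketing


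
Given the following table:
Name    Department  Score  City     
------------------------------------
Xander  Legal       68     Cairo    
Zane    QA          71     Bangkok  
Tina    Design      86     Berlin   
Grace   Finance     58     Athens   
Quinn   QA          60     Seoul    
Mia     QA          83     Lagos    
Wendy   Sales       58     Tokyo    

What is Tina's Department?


Row 3: Tina
Department = Design

ANSWER: Design


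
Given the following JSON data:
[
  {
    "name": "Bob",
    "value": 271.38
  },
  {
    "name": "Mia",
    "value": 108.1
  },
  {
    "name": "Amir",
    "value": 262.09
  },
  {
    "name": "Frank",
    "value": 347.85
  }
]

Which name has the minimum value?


Comparing values:
  Bob: 271.38
  Mia: 108.1
  Amir: 262.09
  Frank: 347.85
Minimum: Mia (108.1)

ANSWER: Mia


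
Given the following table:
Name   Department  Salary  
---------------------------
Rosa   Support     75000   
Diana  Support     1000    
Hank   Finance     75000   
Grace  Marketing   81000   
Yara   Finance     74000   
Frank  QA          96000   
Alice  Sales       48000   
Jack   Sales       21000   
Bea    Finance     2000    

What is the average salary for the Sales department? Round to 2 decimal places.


Sales department members:
  Alice: 48000
  Jack: 21000
Sum = 69000
Count = 2
Average = 69000 / 2 = 34500.00

ANSWER: 34500.00


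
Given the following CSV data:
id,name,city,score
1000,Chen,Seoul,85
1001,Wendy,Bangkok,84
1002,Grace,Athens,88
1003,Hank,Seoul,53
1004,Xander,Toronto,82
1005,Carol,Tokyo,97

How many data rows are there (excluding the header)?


Counting rows (excluding header):
Header: id,name,city,score
Data rows: 6

ANSWER: 6


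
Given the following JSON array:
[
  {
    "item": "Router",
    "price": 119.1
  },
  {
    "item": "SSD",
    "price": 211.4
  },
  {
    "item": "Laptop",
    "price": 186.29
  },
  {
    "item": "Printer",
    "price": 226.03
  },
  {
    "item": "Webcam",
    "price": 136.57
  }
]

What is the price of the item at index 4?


Array index 4 -> Webcam
price = 136.57

ANSWER: 136.57


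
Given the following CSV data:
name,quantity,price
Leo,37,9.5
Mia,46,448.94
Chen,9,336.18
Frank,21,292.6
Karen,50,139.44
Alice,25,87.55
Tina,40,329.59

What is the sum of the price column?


Values in 'price' column:
  Row 1: 9.5
  Row 2: 448.94
  Row 3: 336.18
  Row 4: 292.6
  Row 5: 139.44
  Row 6: 87.55
  Row 7: 329.59
Sum = 9.5 + 448.94 + 336.18 + 292.6 + 139.44 + 87.55 + 329.59 = 1643.8

ANSWER: 1643.8


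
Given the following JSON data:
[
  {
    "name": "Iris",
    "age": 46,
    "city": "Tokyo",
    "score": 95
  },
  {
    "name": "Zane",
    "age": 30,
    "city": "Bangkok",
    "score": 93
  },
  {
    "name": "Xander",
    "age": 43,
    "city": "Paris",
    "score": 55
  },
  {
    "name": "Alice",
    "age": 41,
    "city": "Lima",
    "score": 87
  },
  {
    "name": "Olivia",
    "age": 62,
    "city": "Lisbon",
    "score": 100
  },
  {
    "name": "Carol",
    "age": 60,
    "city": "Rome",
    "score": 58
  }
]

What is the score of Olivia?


Looking up record where name = Olivia
Record index: 4
Field 'score' = 100

ANSWER: 100


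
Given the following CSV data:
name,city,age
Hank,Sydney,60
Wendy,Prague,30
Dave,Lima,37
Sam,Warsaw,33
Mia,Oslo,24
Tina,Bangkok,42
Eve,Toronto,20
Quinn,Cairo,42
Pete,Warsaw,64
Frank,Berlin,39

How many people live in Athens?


Scanning city column for 'Athens':
Total matches: 0

ANSWER: 0


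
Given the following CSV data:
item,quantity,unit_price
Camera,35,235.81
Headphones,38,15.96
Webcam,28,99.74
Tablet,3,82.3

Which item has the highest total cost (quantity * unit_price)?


Computing row totals:
  Camera: 8253.35
  Headphones: 606.48
  Webcam: 2792.72
  Tablet: 246.9
Maximum: Camera (8253.35)

ANSWER: Camera


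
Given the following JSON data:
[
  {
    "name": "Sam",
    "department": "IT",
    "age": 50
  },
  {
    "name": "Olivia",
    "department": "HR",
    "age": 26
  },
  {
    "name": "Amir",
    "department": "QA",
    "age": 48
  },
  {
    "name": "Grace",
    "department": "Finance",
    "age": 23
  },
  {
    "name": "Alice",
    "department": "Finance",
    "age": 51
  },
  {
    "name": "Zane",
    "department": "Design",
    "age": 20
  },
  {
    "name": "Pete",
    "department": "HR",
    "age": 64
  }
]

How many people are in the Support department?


Scanning records for department = Support
  No matches found
Count: 0

ANSWER: 0


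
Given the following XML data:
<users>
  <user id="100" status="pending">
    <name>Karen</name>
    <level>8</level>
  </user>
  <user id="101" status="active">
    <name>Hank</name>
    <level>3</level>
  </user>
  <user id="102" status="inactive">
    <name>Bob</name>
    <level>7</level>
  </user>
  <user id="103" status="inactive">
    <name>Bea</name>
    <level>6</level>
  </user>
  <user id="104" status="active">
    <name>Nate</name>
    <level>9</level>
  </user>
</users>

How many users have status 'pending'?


Counting users with status='pending':
  Karen (id=100) -> MATCH
Count: 1

ANSWER: 1


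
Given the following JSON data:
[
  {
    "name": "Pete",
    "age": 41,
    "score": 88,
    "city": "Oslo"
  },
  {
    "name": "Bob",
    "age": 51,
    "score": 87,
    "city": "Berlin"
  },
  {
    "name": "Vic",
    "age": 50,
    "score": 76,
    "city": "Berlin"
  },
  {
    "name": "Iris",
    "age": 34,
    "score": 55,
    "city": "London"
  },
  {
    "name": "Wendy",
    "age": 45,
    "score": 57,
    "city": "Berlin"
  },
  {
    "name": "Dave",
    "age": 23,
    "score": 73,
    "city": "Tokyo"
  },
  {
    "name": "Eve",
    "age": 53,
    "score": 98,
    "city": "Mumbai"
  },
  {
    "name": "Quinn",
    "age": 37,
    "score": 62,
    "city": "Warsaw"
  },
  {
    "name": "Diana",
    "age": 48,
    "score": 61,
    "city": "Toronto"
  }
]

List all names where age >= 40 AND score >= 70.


Checking both conditions:
  Pete (age=41, score=88) -> YES
  Bob (age=51, score=87) -> YES
  Vic (age=50, score=76) -> YES
  Iris (age=34, score=55) -> no
  Wendy (age=45, score=57) -> no
  Dave (age=23, score=73) -> no
  Eve (age=53, score=98) -> YES
  Quinn (age=37, score=62) -> no
  Diana (age=48, score=61) -> no


ANSWER: Pete, Bob, Vic, Eve


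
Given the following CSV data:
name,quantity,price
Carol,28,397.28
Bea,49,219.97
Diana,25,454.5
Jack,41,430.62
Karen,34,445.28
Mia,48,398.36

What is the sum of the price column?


Values in 'price' column:
  Row 1: 397.28
  Row 2: 219.97
  Row 3: 454.5
  Row 4: 430.62
  Row 5: 445.28
  Row 6: 398.36
Sum = 397.28 + 219.97 + 454.5 + 430.62 + 445.28 + 398.36 = 2346.01

ANSWER: 2346.01


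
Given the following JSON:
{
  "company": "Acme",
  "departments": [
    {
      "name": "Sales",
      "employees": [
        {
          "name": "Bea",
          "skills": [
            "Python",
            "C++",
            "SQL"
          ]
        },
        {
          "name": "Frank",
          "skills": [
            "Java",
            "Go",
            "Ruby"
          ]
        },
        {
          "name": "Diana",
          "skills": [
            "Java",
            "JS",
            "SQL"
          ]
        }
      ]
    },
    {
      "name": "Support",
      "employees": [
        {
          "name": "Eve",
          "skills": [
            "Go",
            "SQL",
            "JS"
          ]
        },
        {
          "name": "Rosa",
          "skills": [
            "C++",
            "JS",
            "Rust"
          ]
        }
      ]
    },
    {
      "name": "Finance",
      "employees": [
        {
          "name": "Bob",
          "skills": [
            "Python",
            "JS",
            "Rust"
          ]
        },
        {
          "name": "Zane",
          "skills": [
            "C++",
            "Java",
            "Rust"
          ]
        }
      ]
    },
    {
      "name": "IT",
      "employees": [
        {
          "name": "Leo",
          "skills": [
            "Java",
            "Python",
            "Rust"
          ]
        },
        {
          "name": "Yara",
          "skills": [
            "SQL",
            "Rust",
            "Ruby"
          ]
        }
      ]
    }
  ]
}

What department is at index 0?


Path: departments[0].name
Value: Sales

ANSWER: Sales


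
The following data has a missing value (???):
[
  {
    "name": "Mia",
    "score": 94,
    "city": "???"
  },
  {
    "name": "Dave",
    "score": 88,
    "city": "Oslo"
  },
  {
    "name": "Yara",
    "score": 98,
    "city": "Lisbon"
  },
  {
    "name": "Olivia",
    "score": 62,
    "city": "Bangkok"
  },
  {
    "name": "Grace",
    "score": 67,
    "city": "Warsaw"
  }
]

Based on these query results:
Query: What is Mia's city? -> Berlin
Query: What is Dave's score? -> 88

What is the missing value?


The missing value is Mia's city
From query: Mia's city = Berlin

ANSWER: Berlin


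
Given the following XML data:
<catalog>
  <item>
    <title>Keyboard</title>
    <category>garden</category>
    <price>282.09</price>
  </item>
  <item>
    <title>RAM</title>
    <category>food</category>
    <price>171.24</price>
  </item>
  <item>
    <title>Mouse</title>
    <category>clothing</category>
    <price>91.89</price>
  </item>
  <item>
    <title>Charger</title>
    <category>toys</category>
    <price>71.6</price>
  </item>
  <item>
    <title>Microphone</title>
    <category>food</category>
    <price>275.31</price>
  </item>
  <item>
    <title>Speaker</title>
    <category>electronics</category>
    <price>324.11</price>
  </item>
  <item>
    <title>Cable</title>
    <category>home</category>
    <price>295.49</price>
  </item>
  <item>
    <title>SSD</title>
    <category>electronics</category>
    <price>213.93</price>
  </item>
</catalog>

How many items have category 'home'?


Scanning <item> elements for <category>home</category>:
  Item 7: Cable -> MATCH
Count: 1

ANSWER: 1


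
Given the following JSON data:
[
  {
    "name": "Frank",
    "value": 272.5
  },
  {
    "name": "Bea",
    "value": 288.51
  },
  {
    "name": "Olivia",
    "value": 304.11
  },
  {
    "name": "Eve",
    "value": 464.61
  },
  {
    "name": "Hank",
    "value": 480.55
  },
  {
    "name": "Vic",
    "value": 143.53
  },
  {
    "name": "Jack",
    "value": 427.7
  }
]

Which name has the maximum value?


Comparing values:
  Frank: 272.5
  Bea: 288.51
  Olivia: 304.11
  Eve: 464.61
  Hank: 480.55
  Vic: 143.53
  Jack: 427.7
Maximum: Hank (480.55)

ANSWER: Hank


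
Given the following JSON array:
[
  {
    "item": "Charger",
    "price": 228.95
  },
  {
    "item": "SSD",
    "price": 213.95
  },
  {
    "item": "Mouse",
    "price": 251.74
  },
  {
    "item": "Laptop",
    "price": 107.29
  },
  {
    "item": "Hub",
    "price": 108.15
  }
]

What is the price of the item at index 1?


Array index 1 -> SSD
price = 213.95

ANSWER: 213.95


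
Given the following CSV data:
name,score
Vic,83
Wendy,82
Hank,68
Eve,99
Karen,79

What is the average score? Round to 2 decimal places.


Scores: 83, 82, 68, 99, 79
Sum = 411
Count = 5
Average = 411 / 5 = 82.20

ANSWER: 82.20


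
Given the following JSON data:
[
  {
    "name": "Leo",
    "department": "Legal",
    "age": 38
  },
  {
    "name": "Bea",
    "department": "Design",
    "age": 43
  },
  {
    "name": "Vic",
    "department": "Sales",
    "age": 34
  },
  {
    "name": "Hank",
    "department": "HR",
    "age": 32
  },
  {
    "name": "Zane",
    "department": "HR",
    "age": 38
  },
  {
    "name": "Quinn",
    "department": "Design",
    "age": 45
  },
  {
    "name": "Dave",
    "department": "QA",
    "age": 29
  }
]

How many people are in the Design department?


Scanning records for department = Design
  Record 1: Bea
  Record 5: Quinn
Count: 2

ANSWER: 2


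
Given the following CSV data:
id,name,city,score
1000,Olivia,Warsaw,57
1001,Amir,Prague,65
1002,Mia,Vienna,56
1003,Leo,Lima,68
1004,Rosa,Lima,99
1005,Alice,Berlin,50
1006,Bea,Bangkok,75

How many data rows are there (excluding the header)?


Counting rows (excluding header):
Header: id,name,city,score
Data rows: 7

ANSWER: 7


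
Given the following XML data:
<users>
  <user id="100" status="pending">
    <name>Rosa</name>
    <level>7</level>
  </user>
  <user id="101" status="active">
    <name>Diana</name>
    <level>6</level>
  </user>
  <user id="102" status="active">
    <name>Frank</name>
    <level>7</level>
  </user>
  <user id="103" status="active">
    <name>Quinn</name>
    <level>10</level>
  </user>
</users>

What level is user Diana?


Finding user: Diana
<level>6</level>

ANSWER: 6


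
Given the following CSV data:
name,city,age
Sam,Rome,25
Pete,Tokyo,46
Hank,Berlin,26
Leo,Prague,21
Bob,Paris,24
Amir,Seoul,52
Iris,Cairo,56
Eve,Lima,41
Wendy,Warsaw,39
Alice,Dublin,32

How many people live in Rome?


Scanning city column for 'Rome':
  Row 1: Sam -> MATCH
Total matches: 1

ANSWER: 1


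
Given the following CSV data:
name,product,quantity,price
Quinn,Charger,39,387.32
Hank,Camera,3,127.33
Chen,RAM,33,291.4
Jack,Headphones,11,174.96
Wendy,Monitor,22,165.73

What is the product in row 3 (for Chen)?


Row 3: Chen
Column 'product' = RAM

ANSWER: RAM


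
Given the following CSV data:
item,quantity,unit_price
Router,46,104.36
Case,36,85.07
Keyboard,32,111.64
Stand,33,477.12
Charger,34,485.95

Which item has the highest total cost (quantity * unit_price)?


Computing row totals:
  Router: 4800.56
  Case: 3062.52
  Keyboard: 3572.48
  Stand: 15744.96
  Charger: 16522.3
Maximum: Charger (16522.3)

ANSWER: Charger


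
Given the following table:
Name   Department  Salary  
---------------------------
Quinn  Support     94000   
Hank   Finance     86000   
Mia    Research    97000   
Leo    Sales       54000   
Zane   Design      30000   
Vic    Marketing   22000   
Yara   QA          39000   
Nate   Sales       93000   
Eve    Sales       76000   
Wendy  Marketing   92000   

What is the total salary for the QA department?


QA department members:
  Yara: 39000
Total = 39000 = 39000

ANSWER: 39000


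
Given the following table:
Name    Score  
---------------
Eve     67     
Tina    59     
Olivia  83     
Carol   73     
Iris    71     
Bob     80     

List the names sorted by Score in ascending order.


Sorting by Score (ascending):
  Tina: 59
  Eve: 67
  Iris: 71
  Carol: 73
  Bob: 80
  Olivia: 83


ANSWER: Tina, Eve, Iris, Carol, Bob, Olivia


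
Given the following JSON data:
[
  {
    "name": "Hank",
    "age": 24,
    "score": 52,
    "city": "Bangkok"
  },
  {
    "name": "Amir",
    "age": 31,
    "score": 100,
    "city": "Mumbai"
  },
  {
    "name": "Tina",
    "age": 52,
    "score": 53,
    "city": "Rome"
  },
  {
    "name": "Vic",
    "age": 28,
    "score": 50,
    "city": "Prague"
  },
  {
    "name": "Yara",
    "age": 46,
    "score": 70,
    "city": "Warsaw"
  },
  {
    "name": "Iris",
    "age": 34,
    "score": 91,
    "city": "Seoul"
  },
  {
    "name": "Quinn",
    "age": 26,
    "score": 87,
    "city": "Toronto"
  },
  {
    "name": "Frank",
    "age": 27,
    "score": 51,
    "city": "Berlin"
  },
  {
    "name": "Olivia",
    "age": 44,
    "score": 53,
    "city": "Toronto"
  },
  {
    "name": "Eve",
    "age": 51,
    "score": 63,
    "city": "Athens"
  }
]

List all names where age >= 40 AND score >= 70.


Checking both conditions:
  Hank (age=24, score=52) -> no
  Amir (age=31, score=100) -> no
  Tina (age=52, score=53) -> no
  Vic (age=28, score=50) -> no
  Yara (age=46, score=70) -> YES
  Iris (age=34, score=91) -> no
  Quinn (age=26, score=87) -> no
  Frank (age=27, score=51) -> no
  Olivia (age=44, score=53) -> no
  Eve (age=51, score=63) -> no


ANSWER: Yara


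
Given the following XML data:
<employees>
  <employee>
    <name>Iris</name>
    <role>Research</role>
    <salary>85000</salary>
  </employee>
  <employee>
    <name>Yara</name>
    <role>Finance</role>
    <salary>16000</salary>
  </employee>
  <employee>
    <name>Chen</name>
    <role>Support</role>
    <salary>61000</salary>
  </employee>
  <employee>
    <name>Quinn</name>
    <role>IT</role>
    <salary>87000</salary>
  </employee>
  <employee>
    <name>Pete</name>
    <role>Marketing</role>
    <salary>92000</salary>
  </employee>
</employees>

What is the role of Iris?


Searching for <employee> with <name>Iris</name>
Found at position 1
<role>Research</role>

ANSWER: Research


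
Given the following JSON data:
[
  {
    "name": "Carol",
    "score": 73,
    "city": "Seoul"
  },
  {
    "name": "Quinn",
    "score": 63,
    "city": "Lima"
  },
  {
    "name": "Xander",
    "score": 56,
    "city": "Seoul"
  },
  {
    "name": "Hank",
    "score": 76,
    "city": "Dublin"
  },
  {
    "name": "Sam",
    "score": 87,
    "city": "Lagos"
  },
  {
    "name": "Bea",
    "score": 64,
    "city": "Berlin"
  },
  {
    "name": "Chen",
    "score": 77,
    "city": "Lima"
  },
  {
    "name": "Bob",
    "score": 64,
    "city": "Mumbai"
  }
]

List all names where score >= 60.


Filtering records where score >= 60:
  Carol (score=73) -> YES
  Quinn (score=63) -> YES
  Xander (score=56) -> no
  Hank (score=76) -> YES
  Sam (score=87) -> YES
  Bea (score=64) -> YES
  Chen (score=77) -> YES
  Bob (score=64) -> YES


ANSWER: Carol, Quinn, Hank, Sam, Bea, Chen, Bob


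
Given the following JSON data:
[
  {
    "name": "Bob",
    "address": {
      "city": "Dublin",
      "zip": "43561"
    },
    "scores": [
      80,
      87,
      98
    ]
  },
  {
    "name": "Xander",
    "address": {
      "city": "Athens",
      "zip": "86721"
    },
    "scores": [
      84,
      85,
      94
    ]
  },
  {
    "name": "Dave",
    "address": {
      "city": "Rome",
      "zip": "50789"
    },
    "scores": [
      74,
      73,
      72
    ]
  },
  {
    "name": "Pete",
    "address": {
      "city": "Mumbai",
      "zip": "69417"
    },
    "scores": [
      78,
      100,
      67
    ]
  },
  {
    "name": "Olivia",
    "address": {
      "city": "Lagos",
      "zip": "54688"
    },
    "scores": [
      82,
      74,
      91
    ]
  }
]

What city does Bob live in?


Path: records[0].address.city
Value: Dublin

ANSWER: Dublin


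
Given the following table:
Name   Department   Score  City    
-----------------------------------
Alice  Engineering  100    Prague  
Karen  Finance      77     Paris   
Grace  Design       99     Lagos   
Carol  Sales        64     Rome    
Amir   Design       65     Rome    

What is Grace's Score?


Row 3: Grace
Score = 99

ANSWER: 99


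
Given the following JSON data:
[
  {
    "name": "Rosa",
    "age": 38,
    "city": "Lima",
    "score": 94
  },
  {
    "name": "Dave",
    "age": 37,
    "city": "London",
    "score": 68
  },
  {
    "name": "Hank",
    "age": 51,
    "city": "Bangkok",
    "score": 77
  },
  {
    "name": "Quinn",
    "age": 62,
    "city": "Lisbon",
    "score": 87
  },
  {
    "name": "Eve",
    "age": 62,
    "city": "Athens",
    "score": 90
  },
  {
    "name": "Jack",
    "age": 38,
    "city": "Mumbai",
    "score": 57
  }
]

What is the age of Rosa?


Looking up record where name = Rosa
Record index: 0
Field 'age' = 38

ANSWER: 38


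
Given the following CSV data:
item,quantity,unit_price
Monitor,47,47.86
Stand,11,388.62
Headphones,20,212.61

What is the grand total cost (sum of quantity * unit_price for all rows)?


Computing row totals:
  Monitor: 47 * 47.86 = 2249.42
  Stand: 11 * 388.62 = 4274.82
  Headphones: 20 * 212.61 = 4252.2
Grand total = 2249.42 + 4274.82 + 4252.2 = 10776.44

ANSWER: 10776.44


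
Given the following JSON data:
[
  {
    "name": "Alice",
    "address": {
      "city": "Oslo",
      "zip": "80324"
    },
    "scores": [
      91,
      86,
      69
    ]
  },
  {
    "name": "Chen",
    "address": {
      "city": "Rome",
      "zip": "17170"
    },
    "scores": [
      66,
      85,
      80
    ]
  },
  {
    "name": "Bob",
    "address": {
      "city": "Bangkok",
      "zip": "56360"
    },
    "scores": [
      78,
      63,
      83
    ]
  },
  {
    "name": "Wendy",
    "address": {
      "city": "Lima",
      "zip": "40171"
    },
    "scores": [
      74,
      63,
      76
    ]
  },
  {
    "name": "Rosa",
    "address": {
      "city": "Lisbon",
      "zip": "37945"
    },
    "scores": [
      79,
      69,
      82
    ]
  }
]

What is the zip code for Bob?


Path: records[2].address.zip
Value: 56360

ANSWER: 56360


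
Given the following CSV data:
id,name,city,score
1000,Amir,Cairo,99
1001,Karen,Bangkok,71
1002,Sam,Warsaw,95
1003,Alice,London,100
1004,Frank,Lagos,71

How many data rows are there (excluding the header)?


Counting rows (excluding header):
Header: id,name,city,score
Data rows: 5

ANSWER: 5


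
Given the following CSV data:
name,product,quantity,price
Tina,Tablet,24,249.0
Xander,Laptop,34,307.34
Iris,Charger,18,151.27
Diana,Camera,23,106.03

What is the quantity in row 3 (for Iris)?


Row 3: Iris
Column 'quantity' = 18

ANSWER: 18


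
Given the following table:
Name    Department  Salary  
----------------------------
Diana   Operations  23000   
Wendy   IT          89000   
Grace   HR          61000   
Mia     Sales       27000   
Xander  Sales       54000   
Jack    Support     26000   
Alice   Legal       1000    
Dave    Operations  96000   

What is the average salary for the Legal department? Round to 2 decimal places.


Legal department members:
  Alice: 1000
Sum = 1000
Count = 1
Average = 1000 / 1 = 1000.00

ANSWER: 1000.00


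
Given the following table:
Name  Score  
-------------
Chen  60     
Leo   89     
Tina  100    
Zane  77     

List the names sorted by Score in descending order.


Sorting by Score (descending):
  Tina: 100
  Leo: 89
  Zane: 77
  Chen: 60


ANSWER: Tina, Leo, Zane, Chen


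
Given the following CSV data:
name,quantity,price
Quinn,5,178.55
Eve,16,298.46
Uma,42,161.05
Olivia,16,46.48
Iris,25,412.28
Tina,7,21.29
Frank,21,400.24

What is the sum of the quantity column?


Values in 'quantity' column:
  Row 1: 5
  Row 2: 16
  Row 3: 42
  Row 4: 16
  Row 5: 25
  Row 6: 7
  Row 7: 21
Sum = 5 + 16 + 42 + 16 + 25 + 7 + 21 = 132

ANSWER: 132


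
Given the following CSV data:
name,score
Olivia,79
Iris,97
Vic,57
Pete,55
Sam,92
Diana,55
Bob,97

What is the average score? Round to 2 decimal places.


Scores: 79, 97, 57, 55, 92, 55, 97
Sum = 532
Count = 7
Average = 532 / 7 = 76.00

ANSWER: 76.00


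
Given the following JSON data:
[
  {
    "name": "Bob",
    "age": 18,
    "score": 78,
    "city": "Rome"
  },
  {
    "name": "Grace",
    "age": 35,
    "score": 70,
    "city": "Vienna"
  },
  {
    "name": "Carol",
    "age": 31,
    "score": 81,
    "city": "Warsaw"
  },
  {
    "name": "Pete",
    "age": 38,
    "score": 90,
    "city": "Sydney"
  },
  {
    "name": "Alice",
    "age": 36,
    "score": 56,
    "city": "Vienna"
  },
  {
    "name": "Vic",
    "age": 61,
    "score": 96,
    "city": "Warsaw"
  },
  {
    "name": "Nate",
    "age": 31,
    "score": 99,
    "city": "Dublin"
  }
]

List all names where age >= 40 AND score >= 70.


Checking both conditions:
  Bob (age=18, score=78) -> no
  Grace (age=35, score=70) -> no
  Carol (age=31, score=81) -> no
  Pete (age=38, score=90) -> no
  Alice (age=36, score=56) -> no
  Vic (age=61, score=96) -> YES
  Nate (age=31, score=99) -> no


ANSWER: Vic


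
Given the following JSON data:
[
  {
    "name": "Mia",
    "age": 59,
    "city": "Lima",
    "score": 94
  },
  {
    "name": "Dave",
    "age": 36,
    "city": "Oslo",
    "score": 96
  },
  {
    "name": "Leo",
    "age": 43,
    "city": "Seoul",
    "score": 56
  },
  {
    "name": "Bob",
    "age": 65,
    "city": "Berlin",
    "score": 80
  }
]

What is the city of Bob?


Looking up record where name = Bob
Record index: 3
Field 'city' = Berlin

ANSWER: Berlin


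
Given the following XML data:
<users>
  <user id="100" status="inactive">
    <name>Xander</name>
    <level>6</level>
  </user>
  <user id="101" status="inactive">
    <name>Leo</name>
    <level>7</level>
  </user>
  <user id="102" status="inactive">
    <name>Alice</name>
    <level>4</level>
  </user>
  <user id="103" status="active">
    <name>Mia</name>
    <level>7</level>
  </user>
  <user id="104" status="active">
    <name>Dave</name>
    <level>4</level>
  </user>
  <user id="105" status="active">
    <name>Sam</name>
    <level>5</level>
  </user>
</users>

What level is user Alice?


Finding user: Alice
<level>4</level>

ANSWER: 4


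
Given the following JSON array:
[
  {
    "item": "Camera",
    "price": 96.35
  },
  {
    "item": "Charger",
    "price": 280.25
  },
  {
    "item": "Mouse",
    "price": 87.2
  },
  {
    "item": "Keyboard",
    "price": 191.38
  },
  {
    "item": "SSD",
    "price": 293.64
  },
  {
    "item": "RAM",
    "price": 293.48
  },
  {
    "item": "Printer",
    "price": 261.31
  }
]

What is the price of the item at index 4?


Array index 4 -> SSD
price = 293.64

ANSWER: 293.64


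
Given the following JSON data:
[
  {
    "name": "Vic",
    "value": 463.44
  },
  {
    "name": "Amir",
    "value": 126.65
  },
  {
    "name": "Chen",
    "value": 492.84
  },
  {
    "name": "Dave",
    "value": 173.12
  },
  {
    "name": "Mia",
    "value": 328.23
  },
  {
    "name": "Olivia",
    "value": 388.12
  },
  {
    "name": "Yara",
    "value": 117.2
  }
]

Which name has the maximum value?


Comparing values:
  Vic: 463.44
  Amir: 126.65
  Chen: 492.84
  Dave: 173.12
  Mia: 328.23
  Olivia: 388.12
  Yara: 117.2
Maximum: Chen (492.84)

ANSWER: Chen


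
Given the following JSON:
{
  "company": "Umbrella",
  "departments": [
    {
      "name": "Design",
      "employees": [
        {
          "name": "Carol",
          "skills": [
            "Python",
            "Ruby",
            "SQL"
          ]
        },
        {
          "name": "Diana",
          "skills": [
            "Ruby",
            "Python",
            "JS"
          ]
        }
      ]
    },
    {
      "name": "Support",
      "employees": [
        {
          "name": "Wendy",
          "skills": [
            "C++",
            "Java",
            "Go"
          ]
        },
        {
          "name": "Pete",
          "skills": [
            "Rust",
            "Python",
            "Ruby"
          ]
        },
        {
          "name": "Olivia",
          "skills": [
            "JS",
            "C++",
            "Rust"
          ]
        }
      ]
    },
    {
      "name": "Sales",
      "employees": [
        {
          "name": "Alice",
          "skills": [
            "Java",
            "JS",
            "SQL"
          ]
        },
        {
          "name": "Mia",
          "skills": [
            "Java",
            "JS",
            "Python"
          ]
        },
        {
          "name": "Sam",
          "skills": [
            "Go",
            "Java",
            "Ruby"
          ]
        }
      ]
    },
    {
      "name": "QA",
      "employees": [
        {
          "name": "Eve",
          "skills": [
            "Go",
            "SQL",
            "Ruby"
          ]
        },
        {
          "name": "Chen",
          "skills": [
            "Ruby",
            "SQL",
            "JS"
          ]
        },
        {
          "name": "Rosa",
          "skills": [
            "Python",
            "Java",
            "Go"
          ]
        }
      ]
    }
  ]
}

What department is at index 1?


Path: departments[1].name
Value: Support

ANSWER: Support


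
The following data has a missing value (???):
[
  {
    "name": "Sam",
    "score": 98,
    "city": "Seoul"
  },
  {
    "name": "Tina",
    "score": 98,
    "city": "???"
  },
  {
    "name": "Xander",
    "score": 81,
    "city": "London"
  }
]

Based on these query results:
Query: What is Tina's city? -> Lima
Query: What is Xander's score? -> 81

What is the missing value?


The missing value is Tina's city
From query: Tina's city = Lima

ANSWER: Lima


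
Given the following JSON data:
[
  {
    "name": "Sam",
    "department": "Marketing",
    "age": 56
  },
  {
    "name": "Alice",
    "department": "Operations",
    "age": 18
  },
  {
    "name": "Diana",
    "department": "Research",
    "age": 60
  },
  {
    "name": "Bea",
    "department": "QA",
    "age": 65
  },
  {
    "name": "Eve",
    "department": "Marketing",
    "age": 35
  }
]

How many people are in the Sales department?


Scanning records for department = Sales
  No matches found
Count: 0

ANSWER: 0


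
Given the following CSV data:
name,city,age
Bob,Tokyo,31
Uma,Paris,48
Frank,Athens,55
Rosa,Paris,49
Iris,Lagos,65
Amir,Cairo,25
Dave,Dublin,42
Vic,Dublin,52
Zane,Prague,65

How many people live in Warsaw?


Scanning city column for 'Warsaw':
Total matches: 0

ANSWER: 0


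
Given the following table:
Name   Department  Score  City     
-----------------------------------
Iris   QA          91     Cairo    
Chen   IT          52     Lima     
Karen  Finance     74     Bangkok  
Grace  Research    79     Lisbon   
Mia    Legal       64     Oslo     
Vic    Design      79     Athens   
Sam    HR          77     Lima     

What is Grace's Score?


Row 4: Grace
Score = 79

ANSWER: 79


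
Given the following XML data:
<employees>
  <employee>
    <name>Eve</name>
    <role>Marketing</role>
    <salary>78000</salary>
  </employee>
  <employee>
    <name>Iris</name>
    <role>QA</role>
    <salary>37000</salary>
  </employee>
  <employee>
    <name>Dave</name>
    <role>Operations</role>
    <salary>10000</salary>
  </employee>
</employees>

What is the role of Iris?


Searching for <employee> with <name>Iris</name>
Found at position 2
<role>QA</role>

ANSWER: QA


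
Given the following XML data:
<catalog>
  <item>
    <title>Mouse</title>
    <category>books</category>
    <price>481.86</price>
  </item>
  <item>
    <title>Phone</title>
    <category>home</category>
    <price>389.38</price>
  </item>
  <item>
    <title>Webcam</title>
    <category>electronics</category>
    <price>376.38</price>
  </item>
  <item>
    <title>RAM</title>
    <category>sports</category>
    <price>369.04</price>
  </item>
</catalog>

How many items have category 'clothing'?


Scanning <item> elements for <category>clothing</category>:
Count: 0

ANSWER: 0


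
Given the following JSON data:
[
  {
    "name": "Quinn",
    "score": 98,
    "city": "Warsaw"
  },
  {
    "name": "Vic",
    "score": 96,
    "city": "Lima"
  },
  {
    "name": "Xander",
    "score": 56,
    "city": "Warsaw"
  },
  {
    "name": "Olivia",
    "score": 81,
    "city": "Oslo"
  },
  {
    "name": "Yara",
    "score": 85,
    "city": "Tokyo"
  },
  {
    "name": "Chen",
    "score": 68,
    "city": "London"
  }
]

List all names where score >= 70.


Filtering records where score >= 70:
  Quinn (score=98) -> YES
  Vic (score=96) -> YES
  Xander (score=56) -> no
  Olivia (score=81) -> YES
  Yara (score=85) -> YES
  Chen (score=68) -> no


ANSWER: Quinn, Vic, Olivia, Yara


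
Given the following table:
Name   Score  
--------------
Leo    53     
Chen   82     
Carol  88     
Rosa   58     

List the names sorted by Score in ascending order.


Sorting by Score (ascending):
  Leo: 53
  Rosa: 58
  Chen: 82
  Carol: 88


ANSWER: Leo, Rosa, Chen, Carol


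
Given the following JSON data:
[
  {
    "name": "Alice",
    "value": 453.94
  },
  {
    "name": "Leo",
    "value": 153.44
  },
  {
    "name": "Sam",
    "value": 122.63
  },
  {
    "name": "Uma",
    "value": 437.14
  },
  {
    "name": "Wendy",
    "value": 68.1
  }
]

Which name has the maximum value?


Comparing values:
  Alice: 453.94
  Leo: 153.44
  Sam: 122.63
  Uma: 437.14
  Wendy: 68.1
Maximum: Alice (453.94)

ANSWER: Alice


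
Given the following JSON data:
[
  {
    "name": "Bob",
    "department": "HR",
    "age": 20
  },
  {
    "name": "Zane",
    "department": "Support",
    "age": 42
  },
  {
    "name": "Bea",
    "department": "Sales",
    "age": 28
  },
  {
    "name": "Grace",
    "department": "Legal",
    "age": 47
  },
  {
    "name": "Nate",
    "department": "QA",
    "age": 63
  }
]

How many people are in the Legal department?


Scanning records for department = Legal
  Record 3: Grace
Count: 1

ANSWER: 1


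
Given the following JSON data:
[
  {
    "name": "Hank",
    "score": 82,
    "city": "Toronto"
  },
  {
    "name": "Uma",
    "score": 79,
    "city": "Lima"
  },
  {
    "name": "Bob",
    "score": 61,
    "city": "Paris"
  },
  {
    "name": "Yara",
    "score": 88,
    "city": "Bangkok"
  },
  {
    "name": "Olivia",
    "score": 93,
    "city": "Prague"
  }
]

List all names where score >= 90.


Filtering records where score >= 90:
  Hank (score=82) -> no
  Uma (score=79) -> no
  Bob (score=61) -> no
  Yara (score=88) -> no
  Olivia (score=93) -> YES


ANSWER: Olivia


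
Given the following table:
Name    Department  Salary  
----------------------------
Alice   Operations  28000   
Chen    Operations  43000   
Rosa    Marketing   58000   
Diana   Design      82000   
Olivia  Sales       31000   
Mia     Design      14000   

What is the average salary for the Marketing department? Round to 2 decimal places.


Marketing department members:
  Rosa: 58000
Sum = 58000
Count = 1
Average = 58000 / 1 = 58000.00

ANSWER: 58000.00


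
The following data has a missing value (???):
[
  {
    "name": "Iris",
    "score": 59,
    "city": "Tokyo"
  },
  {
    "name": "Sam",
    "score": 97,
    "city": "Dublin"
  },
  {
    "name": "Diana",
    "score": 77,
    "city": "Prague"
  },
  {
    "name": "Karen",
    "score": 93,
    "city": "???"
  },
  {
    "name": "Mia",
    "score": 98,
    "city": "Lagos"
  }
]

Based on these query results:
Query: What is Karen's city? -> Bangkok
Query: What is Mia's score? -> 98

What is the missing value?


The missing value is Karen's city
From query: Karen's city = Bangkok

ANSWER: Bangkok


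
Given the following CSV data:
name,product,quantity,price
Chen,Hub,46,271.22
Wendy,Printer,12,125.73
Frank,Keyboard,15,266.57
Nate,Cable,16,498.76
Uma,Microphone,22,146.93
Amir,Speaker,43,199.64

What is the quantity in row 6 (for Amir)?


Row 6: Amir
Column 'quantity' = 43

ANSWER: 43


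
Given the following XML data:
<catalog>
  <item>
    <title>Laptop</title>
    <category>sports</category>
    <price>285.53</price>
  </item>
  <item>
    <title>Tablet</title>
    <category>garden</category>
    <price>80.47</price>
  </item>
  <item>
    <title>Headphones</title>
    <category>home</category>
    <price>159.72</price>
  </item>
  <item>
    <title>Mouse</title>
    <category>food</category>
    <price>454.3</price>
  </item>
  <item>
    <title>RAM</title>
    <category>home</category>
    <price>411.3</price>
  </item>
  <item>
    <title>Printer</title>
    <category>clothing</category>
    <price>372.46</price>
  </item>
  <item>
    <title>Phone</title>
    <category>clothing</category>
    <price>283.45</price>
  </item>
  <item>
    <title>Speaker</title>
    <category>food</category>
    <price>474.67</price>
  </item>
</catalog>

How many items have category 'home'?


Scanning <item> elements for <category>home</category>:
  Item 3: Headphones -> MATCH
  Item 5: RAM -> MATCH
Count: 2

ANSWER: 2


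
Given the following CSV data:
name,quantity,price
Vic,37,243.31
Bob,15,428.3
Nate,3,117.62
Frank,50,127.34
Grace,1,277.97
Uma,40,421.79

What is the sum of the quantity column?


Values in 'quantity' column:
  Row 1: 37
  Row 2: 15
  Row 3: 3
  Row 4: 50
  Row 5: 1
  Row 6: 40
Sum = 37 + 15 + 3 + 50 + 1 + 40 = 146

ANSWER: 146


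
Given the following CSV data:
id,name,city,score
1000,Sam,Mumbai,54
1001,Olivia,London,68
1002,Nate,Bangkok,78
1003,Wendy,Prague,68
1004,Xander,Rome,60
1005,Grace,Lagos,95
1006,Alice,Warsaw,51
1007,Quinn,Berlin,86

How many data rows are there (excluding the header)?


Counting rows (excluding header):
Header: id,name,city,score
Data rows: 8

ANSWER: 8


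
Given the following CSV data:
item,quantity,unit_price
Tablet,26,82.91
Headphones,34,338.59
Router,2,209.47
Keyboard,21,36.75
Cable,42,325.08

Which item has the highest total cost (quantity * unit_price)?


Computing row totals:
  Tablet: 2155.66
  Headphones: 11512.06
  Router: 418.94
  Keyboard: 771.75
  Cable: 13653.36
Maximum: Cable (13653.36)

ANSWER: Cable


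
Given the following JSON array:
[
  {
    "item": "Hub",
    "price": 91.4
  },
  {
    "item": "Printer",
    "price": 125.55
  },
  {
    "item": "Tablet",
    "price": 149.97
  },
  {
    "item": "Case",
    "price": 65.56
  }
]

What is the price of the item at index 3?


Array index 3 -> Case
price = 65.56

ANSWER: 65.56


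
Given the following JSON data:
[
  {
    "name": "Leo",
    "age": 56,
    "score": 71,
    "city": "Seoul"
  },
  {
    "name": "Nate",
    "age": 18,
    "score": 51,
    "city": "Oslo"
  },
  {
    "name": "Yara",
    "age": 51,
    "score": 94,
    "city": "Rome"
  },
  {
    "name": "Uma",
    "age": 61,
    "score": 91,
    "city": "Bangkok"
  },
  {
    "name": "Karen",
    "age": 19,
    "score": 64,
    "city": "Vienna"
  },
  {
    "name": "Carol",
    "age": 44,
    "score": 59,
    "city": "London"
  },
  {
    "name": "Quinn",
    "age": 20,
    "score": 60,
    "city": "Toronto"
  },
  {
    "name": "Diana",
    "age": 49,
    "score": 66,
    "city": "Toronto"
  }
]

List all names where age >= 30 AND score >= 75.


Checking both conditions:
  Leo (age=56, score=71) -> no
  Nate (age=18, score=51) -> no
  Yara (age=51, score=94) -> YES
  Uma (age=61, score=91) -> YES
  Karen (age=19, score=64) -> no
  Carol (age=44, score=59) -> no
  Quinn (age=20, score=60) -> no
  Diana (age=49, score=66) -> no


ANSWER: Yara, Uma


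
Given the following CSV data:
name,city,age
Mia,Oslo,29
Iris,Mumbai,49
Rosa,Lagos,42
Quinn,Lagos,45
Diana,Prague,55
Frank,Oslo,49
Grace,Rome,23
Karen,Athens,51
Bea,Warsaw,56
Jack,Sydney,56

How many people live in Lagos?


Scanning city column for 'Lagos':
  Row 3: Rosa -> MATCH
  Row 4: Quinn -> MATCH
Total matches: 2

ANSWER: 2


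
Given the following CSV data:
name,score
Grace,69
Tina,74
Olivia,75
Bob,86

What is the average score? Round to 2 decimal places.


Scores: 69, 74, 75, 86
Sum = 304
Count = 4
Average = 304 / 4 = 76.00

ANSWER: 76.00


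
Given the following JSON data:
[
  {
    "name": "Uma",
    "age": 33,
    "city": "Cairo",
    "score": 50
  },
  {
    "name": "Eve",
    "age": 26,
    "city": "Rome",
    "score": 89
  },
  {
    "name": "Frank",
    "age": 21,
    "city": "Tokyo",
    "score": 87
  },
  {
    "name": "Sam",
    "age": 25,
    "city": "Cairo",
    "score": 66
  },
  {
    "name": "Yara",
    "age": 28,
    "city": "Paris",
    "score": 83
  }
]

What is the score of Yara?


Looking up record where name = Yara
Record index: 4
Field 'score' = 83

ANSWER: 83


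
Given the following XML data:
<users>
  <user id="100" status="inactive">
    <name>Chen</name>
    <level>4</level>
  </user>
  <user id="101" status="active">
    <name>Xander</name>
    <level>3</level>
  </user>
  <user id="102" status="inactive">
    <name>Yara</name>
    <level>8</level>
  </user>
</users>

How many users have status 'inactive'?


Counting users with status='inactive':
  Chen (id=100) -> MATCH
  Yara (id=102) -> MATCH
Count: 2

ANSWER: 2


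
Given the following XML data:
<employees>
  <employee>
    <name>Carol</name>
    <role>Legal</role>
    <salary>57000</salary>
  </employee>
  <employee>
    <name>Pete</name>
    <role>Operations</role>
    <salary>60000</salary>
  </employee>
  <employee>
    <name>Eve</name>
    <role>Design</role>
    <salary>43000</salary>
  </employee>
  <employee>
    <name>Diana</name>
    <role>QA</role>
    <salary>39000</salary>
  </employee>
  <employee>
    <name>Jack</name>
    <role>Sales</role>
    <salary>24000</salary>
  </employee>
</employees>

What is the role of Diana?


Searching for <employee> with <name>Diana</name>
Found at position 4
<role>QA</role>

ANSWER: QA
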